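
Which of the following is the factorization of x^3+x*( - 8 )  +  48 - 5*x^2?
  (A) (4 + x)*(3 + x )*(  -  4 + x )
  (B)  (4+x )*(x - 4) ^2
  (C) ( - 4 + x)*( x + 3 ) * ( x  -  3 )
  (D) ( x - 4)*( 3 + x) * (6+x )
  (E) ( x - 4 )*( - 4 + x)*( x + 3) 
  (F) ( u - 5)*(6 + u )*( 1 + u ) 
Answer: E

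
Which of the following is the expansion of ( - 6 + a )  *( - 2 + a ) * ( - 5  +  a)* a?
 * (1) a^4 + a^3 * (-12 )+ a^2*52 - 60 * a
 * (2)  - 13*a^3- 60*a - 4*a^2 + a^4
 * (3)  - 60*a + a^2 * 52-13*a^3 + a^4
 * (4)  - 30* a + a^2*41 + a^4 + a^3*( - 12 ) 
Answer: 3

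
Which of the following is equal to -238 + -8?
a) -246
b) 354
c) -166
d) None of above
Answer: a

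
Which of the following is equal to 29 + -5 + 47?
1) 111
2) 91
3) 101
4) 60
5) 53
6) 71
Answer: 6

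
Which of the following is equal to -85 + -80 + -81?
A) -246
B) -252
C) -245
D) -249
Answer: A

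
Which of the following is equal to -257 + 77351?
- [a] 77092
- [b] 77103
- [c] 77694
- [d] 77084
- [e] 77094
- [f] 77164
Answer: e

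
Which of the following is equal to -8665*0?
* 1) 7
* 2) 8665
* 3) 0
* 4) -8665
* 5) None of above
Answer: 3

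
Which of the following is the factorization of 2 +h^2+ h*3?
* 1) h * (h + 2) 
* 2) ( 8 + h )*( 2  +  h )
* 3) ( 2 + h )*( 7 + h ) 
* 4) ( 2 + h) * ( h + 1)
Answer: 4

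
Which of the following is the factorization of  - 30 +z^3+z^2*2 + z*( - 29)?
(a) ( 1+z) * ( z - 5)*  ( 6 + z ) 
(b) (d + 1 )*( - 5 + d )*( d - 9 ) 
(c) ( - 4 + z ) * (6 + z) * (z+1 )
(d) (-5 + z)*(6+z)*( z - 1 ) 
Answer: a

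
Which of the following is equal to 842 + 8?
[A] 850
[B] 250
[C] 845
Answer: A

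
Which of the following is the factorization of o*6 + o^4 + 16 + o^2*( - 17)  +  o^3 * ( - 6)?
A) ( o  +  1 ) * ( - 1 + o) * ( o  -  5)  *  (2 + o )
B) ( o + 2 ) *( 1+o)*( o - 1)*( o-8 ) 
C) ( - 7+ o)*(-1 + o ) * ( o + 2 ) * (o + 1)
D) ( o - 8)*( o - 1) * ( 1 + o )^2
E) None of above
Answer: B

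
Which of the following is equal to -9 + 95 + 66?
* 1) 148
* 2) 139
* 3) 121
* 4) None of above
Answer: 4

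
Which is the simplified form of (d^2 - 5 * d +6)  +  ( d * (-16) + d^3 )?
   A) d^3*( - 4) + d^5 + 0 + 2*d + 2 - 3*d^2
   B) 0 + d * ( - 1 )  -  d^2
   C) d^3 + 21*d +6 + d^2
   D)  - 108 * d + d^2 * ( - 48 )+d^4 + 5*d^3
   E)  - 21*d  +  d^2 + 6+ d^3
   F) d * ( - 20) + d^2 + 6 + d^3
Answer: E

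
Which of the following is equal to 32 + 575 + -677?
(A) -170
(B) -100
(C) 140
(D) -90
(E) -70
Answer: E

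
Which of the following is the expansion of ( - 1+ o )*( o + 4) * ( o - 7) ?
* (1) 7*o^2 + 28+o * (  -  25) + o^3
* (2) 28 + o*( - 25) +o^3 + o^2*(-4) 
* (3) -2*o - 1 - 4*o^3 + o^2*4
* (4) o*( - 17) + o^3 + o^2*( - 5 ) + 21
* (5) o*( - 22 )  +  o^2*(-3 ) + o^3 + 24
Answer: 2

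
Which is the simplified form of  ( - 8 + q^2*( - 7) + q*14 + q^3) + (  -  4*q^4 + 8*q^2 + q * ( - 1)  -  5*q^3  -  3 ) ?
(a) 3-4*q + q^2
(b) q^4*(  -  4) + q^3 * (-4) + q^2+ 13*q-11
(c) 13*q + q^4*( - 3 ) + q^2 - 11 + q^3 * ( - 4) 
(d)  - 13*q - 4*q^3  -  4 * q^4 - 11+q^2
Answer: b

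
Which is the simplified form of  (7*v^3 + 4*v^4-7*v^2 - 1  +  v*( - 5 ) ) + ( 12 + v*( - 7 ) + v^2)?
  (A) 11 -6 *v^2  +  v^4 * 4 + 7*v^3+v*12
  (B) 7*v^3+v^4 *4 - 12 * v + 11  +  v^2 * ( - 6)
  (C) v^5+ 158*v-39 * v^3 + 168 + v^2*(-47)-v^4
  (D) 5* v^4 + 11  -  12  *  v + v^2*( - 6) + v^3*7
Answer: B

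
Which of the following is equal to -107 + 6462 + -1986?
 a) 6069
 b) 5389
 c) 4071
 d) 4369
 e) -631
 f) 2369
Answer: d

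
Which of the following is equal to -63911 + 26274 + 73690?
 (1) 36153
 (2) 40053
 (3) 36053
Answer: 3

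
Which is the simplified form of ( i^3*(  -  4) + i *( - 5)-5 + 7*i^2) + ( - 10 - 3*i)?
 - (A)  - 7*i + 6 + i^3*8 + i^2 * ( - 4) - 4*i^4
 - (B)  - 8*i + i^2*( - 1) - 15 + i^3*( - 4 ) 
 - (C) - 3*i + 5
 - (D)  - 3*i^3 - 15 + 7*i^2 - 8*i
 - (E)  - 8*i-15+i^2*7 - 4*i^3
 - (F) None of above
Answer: E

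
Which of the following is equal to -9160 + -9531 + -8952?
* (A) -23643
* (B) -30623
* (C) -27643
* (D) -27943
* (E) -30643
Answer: C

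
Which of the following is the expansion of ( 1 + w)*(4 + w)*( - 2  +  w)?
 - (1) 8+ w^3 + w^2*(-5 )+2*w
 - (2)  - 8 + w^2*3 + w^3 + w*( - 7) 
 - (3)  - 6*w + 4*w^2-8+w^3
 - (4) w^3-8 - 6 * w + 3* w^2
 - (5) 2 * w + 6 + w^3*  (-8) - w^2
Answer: 4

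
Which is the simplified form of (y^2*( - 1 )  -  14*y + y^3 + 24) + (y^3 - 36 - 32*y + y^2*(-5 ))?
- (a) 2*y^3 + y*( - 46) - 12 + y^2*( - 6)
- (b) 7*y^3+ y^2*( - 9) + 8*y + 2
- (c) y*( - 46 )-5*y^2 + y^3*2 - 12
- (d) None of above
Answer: a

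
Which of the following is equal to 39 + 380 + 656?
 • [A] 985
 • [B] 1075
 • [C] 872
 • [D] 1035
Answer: B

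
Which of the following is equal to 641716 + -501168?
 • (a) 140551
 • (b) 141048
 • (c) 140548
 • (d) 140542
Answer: c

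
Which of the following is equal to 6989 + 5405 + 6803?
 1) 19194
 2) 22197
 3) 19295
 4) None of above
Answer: 4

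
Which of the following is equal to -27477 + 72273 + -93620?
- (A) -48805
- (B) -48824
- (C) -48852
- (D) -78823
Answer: B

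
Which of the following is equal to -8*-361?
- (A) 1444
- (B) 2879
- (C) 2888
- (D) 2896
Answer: C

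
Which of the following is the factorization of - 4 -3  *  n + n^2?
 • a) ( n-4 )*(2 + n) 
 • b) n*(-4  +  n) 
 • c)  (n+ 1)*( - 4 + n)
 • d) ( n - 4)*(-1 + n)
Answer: c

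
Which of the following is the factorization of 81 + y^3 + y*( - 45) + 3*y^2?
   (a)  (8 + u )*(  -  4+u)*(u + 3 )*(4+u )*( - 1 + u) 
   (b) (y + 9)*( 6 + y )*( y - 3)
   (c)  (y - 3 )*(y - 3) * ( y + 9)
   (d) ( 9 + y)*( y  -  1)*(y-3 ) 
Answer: c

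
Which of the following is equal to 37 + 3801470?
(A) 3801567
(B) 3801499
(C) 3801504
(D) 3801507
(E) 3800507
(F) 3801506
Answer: D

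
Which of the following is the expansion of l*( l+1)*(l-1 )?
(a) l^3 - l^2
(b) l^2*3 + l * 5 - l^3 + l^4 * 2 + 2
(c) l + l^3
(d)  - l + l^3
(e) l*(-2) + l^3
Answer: d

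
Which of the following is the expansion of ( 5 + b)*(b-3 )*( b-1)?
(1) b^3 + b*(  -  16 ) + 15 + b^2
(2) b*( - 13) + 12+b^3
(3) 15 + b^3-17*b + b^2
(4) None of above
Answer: 3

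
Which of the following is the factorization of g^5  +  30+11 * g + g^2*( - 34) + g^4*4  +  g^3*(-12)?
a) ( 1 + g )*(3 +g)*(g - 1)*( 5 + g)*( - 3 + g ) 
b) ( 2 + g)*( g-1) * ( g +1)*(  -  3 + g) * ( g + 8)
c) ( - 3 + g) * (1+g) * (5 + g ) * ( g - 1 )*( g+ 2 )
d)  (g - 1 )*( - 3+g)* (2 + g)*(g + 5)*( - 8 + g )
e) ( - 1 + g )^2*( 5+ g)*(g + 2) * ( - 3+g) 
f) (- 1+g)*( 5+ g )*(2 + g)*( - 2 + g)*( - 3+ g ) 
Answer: c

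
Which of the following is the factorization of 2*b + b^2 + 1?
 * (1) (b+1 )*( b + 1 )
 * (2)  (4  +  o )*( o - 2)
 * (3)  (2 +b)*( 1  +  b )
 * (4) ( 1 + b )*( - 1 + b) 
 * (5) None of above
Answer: 1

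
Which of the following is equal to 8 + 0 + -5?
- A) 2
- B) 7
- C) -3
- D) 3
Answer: D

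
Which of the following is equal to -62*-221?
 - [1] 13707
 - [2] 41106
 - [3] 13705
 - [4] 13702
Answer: 4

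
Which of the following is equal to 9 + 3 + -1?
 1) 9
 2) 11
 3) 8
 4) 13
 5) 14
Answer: 2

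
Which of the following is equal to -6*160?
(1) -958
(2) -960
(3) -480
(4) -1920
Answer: 2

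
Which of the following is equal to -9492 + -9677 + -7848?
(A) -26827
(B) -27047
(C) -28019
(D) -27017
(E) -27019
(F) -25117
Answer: D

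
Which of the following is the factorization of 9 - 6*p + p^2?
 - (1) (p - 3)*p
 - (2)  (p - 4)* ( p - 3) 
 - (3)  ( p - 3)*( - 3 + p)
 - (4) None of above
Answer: 3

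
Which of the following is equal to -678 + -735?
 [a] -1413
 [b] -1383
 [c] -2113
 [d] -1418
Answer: a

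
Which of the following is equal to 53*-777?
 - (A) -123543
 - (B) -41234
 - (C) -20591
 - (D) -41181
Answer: D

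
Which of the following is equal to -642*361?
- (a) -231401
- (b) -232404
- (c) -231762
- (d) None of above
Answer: c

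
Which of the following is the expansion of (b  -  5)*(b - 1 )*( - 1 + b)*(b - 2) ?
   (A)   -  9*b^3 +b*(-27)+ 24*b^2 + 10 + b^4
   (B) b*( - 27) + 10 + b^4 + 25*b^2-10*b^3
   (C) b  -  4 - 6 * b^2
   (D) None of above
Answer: D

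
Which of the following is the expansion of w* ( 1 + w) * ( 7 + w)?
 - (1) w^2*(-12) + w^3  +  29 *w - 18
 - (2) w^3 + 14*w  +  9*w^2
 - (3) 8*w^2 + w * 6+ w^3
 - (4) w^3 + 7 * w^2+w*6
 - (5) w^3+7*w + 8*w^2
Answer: 5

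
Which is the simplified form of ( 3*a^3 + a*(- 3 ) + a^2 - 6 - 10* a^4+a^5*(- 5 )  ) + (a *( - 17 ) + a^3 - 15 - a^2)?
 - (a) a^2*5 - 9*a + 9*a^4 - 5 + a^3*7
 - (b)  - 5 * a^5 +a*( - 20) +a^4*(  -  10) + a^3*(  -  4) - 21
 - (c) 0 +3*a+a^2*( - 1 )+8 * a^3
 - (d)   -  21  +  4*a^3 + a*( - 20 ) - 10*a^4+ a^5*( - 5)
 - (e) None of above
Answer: d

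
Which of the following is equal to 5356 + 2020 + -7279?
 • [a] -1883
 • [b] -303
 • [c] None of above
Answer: c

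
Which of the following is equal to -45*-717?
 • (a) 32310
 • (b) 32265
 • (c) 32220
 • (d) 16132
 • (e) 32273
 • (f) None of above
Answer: b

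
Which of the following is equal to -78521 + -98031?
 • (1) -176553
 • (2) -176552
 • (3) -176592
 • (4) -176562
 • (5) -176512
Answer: 2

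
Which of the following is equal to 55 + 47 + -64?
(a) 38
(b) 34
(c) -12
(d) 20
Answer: a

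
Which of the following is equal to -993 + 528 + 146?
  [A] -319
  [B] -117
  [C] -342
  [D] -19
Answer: A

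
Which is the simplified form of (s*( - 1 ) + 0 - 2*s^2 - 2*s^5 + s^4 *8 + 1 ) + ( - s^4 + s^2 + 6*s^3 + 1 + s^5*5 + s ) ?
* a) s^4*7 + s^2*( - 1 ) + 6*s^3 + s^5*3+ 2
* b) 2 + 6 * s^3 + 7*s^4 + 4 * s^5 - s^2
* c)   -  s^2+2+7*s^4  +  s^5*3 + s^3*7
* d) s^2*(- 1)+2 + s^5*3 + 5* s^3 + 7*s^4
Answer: a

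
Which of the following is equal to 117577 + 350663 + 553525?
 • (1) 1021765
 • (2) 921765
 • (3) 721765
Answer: 1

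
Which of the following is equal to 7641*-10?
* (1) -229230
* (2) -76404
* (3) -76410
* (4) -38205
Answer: 3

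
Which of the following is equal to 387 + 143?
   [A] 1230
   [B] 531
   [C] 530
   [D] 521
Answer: C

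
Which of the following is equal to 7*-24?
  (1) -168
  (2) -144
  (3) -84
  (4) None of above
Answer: 1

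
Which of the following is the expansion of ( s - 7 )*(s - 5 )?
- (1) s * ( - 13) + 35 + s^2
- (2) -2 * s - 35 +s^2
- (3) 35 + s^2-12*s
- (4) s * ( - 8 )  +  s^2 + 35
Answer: 3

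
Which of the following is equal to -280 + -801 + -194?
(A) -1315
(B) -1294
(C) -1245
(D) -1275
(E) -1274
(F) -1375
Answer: D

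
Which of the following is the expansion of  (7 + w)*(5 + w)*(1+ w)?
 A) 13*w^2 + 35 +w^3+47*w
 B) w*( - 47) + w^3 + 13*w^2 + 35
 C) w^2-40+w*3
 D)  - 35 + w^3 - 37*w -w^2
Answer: A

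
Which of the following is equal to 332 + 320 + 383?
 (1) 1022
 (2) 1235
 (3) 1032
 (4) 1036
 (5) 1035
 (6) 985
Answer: 5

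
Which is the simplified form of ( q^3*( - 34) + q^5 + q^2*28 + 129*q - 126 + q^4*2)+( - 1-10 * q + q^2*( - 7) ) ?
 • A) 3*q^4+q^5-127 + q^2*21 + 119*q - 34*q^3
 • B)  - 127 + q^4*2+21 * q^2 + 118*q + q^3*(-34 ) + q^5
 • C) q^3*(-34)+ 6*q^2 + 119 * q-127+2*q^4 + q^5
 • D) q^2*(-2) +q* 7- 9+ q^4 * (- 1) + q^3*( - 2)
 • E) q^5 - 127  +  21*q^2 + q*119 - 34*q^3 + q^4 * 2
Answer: E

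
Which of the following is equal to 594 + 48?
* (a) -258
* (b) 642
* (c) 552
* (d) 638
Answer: b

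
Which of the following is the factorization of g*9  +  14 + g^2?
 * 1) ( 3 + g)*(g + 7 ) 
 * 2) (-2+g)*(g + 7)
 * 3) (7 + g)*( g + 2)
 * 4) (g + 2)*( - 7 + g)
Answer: 3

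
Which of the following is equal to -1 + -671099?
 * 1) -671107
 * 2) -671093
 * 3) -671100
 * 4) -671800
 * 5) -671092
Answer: 3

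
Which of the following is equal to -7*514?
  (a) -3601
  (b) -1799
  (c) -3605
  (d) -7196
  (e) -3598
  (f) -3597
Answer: e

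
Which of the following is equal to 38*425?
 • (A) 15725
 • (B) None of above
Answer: B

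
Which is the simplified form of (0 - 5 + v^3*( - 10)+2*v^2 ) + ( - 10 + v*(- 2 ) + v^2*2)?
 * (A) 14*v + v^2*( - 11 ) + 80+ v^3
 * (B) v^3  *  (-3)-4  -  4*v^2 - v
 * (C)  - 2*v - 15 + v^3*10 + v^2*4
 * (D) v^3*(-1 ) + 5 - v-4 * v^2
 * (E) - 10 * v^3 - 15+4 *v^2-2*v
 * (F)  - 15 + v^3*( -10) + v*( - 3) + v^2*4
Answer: E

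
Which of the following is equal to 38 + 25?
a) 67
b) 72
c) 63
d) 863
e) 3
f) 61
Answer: c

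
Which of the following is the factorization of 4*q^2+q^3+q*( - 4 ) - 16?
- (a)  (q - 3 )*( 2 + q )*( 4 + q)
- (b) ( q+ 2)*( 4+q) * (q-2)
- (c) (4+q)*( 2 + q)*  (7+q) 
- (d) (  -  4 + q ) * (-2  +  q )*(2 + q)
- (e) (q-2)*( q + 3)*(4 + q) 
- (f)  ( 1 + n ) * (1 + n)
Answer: b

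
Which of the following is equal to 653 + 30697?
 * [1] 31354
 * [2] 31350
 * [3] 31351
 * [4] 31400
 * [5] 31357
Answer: 2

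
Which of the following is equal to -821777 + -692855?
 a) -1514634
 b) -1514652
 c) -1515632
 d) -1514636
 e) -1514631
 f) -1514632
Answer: f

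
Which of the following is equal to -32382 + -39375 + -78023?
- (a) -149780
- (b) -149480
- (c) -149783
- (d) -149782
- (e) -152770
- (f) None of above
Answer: a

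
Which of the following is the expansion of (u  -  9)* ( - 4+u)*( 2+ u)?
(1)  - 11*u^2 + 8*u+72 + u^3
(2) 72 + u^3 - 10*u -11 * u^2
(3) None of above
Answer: 3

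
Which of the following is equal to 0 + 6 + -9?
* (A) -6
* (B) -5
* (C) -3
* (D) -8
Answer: C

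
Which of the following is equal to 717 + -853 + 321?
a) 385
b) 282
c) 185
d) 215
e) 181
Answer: c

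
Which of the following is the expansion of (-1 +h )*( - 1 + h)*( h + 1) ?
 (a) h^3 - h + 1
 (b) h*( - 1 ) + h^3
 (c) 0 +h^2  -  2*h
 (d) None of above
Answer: d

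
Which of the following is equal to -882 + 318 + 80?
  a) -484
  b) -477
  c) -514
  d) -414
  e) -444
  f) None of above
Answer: a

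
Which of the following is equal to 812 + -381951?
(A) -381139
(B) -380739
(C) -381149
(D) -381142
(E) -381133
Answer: A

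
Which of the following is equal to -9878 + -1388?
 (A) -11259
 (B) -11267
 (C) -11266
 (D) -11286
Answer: C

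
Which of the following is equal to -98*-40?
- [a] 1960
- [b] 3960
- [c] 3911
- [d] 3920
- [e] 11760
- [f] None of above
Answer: d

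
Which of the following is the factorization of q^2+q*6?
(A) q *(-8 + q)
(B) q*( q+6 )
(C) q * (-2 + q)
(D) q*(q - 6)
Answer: B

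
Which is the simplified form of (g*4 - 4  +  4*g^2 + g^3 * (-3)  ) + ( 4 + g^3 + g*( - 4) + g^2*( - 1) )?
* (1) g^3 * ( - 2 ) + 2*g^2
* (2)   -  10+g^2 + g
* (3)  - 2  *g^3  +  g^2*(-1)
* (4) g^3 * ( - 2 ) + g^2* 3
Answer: 4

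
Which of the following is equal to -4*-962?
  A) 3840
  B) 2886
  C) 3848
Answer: C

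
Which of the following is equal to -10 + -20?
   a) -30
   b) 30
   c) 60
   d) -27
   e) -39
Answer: a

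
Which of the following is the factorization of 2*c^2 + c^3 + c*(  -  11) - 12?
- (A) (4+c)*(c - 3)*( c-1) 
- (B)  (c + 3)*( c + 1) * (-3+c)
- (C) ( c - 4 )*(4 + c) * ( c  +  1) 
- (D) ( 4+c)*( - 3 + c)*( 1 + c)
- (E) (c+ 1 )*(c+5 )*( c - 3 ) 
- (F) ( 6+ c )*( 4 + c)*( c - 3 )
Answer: D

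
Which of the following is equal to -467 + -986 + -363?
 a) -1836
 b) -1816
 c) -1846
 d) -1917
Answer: b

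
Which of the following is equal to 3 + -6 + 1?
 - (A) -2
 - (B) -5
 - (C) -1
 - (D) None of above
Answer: A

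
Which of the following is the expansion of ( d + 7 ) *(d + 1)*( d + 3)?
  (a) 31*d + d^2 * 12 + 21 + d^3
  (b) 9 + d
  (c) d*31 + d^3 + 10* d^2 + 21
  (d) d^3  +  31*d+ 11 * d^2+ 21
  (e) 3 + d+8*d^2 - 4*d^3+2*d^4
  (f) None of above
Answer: d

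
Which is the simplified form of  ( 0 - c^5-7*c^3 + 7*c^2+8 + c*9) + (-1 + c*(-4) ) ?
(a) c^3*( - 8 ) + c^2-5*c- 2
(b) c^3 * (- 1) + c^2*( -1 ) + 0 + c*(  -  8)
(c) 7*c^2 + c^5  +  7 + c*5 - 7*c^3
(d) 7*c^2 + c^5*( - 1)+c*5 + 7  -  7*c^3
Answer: d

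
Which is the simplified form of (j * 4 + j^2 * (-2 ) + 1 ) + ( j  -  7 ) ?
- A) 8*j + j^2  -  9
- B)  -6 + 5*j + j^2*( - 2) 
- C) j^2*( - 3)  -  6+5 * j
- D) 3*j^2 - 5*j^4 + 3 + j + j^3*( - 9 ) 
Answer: B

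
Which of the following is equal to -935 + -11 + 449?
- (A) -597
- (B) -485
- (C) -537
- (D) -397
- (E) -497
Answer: E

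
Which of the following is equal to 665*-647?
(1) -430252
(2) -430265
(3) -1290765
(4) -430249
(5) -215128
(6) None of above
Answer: 6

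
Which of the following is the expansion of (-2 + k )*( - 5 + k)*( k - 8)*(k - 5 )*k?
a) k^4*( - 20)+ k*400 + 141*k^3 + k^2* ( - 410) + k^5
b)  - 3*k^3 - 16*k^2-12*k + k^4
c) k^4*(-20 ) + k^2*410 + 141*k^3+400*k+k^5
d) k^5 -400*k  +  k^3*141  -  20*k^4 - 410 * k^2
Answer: a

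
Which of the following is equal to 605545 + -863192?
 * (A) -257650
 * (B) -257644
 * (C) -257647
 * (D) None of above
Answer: C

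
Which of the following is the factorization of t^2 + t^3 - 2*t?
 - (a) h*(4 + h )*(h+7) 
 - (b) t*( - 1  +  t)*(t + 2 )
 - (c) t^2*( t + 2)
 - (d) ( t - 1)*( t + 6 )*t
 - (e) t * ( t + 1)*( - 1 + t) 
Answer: b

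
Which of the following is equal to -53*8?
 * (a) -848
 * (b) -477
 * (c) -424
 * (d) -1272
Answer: c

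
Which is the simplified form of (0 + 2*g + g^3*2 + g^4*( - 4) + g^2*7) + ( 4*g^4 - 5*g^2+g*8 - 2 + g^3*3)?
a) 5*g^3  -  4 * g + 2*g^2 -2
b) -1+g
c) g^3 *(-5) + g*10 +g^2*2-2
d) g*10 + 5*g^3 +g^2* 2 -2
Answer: d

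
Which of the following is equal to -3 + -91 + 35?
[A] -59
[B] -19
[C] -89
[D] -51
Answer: A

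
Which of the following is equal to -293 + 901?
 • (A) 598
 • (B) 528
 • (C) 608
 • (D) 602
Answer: C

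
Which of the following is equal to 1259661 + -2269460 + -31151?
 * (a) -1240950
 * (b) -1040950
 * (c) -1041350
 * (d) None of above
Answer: b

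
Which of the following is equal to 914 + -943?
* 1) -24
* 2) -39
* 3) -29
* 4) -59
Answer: 3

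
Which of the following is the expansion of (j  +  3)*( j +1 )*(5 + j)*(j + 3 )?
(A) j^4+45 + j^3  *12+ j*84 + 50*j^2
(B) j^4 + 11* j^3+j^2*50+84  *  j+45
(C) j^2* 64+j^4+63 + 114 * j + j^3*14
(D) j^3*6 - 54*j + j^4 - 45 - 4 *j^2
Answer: A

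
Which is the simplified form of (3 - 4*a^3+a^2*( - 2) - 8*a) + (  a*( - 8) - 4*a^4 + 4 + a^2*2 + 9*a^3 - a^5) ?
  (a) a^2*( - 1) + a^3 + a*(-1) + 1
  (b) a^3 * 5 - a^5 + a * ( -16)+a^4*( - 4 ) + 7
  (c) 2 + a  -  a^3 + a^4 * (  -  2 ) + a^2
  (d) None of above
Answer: b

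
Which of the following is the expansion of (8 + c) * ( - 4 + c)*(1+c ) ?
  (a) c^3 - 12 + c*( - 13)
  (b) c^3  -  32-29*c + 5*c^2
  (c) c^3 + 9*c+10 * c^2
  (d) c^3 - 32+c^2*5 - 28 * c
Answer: d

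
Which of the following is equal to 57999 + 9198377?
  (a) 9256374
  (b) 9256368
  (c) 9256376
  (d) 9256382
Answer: c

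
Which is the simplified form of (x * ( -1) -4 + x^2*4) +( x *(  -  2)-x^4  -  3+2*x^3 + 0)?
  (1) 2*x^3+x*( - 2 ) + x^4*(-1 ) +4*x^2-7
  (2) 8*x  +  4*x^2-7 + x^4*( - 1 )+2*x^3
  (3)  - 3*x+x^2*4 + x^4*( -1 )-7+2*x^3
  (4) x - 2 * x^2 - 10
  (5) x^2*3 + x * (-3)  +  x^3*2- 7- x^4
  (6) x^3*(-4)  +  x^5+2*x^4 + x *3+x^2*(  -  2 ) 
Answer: 3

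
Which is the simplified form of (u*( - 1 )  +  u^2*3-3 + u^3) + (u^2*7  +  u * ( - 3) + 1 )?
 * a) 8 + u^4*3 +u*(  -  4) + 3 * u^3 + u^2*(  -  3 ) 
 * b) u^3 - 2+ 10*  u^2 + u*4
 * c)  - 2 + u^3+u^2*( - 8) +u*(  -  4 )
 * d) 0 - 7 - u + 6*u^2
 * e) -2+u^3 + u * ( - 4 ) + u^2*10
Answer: e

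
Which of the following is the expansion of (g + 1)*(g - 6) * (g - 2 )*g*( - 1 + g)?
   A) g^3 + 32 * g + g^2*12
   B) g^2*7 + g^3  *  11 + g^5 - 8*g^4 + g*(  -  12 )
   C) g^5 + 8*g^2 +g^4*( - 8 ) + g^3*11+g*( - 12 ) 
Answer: C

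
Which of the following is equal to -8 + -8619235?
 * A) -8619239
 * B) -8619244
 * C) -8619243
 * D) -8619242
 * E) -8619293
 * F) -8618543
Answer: C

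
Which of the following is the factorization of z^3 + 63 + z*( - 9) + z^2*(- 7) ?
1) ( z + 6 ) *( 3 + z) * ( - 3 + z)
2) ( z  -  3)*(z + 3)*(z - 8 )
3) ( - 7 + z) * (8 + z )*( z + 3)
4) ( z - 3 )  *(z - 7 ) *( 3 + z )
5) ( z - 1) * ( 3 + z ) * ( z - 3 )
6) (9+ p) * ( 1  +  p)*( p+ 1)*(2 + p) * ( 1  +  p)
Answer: 4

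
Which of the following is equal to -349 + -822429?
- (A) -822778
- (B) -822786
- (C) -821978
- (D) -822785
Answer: A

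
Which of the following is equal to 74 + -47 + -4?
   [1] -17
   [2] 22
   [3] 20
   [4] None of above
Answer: 4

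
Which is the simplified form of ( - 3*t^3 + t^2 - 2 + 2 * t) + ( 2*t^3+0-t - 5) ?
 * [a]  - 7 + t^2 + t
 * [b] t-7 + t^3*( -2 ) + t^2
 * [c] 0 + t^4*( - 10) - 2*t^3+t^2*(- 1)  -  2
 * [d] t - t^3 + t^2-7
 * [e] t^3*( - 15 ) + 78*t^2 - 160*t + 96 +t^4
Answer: d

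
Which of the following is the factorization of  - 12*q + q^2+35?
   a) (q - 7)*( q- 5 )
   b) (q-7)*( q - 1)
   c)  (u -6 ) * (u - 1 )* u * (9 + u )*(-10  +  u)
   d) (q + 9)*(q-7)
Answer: a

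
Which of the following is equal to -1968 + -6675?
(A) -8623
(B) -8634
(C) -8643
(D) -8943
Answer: C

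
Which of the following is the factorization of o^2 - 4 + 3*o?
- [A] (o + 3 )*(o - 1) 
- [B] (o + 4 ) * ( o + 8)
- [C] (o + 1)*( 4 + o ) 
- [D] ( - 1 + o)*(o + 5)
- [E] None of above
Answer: E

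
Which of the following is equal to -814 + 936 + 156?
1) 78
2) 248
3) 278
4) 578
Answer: 3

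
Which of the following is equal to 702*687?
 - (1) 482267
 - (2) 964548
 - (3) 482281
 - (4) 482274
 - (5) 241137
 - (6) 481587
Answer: 4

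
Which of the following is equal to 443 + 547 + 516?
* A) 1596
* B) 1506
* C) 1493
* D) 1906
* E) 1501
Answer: B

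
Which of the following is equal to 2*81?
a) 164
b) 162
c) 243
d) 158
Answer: b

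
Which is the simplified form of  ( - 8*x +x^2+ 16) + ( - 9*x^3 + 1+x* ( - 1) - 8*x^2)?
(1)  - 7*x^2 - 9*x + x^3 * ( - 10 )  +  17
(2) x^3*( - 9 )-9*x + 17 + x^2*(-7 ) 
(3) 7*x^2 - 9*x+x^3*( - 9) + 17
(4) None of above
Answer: 2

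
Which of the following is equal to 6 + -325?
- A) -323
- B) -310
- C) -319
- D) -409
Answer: C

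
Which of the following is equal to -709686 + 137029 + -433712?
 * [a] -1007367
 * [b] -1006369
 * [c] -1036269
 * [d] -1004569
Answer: b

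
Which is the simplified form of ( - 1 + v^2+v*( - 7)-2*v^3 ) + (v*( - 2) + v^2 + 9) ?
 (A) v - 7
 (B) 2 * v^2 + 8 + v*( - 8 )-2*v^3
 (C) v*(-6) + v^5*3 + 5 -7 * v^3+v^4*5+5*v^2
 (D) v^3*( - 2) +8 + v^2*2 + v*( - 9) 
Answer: D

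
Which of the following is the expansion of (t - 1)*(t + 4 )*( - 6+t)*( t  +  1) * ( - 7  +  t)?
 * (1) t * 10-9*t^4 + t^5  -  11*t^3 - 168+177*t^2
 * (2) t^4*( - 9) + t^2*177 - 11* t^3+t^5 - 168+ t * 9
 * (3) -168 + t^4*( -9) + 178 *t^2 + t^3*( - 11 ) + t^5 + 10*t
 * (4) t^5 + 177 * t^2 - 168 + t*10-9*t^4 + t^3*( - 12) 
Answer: 1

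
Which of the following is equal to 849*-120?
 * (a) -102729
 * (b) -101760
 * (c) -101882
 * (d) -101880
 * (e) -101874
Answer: d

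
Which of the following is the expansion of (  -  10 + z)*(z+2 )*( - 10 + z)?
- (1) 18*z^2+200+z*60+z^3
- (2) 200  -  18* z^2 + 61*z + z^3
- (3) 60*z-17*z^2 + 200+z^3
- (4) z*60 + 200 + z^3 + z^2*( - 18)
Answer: 4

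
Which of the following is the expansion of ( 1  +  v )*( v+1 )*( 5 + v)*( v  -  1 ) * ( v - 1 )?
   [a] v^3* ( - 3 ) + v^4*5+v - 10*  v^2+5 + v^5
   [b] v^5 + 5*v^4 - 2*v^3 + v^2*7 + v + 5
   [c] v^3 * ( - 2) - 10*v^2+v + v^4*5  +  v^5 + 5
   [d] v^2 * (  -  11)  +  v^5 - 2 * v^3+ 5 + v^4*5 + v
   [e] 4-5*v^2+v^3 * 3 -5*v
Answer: c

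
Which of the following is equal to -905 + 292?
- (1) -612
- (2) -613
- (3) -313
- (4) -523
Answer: 2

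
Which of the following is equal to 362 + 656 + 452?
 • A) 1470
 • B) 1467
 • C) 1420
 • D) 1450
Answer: A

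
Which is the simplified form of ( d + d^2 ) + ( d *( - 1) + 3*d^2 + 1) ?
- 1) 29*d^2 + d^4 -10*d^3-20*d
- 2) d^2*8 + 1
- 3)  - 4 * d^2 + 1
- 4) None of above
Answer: 4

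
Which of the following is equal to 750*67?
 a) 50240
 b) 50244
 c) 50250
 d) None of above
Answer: c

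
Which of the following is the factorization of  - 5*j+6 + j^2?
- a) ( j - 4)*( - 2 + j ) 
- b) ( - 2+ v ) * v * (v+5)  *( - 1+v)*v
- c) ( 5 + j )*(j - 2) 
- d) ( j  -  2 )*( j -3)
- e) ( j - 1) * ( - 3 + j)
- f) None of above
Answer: d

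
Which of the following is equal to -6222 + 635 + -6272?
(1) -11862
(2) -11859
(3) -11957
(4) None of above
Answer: 2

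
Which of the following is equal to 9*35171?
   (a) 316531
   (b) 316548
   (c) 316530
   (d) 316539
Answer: d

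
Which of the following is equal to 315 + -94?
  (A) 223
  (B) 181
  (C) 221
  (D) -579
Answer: C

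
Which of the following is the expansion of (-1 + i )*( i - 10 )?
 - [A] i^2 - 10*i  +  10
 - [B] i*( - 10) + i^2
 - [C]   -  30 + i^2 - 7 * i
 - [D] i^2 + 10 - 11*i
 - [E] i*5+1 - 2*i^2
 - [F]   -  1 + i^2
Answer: D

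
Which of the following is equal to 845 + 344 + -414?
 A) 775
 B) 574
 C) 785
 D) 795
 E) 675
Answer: A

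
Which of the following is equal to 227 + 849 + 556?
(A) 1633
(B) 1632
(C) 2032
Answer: B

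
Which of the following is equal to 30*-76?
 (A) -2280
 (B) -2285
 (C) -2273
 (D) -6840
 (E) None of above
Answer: A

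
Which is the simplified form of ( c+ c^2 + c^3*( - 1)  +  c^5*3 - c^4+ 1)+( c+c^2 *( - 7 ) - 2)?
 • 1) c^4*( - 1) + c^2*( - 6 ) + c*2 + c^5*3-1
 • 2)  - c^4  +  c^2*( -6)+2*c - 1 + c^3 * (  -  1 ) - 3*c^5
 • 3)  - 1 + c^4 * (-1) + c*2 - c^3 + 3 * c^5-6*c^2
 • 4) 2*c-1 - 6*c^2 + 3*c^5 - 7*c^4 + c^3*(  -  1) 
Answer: 3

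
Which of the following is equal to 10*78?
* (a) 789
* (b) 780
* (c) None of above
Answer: b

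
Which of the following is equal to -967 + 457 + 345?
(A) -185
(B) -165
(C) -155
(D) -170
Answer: B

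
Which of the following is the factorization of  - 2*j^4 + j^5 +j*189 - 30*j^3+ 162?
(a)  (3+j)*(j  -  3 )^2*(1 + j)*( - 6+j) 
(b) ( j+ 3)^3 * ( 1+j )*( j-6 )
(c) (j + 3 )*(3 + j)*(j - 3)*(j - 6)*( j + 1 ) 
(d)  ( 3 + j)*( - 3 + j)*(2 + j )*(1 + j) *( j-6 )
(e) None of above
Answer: c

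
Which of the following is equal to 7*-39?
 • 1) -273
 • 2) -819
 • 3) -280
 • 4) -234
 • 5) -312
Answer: 1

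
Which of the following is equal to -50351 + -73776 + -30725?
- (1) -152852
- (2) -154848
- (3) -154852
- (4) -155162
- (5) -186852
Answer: 3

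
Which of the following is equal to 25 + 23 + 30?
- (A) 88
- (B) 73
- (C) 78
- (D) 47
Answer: C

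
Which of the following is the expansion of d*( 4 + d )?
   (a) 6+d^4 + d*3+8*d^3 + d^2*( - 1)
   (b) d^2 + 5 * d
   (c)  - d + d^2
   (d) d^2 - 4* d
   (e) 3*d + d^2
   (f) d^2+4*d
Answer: f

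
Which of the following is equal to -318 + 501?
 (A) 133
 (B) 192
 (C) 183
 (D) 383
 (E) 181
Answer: C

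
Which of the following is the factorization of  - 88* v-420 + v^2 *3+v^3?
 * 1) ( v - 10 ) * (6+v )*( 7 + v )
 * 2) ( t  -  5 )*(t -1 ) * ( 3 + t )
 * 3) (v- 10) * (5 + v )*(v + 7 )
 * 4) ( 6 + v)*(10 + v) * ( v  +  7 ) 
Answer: 1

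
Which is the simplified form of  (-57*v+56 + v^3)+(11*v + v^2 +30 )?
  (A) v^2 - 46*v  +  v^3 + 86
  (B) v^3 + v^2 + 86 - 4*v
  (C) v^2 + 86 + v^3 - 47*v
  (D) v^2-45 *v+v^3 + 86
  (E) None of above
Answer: A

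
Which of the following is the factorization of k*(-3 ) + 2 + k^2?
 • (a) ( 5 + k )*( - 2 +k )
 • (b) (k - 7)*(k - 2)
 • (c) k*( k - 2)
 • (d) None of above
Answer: d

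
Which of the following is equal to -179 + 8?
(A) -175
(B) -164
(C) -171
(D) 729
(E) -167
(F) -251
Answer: C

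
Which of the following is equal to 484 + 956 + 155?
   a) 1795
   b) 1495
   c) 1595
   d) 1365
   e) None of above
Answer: c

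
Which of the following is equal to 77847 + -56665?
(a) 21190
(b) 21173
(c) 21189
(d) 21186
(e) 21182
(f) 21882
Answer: e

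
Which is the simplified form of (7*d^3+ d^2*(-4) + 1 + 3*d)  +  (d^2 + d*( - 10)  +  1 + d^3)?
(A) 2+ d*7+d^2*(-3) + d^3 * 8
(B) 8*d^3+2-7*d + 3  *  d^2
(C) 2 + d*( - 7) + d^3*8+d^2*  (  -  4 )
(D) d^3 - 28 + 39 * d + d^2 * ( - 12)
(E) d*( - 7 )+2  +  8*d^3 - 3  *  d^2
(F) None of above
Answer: E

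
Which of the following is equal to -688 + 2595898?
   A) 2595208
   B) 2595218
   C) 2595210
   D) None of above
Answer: C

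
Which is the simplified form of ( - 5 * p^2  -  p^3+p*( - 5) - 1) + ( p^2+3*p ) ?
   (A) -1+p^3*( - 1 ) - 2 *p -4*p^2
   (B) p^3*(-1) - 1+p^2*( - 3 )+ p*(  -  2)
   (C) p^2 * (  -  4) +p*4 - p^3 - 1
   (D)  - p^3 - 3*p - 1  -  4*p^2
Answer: A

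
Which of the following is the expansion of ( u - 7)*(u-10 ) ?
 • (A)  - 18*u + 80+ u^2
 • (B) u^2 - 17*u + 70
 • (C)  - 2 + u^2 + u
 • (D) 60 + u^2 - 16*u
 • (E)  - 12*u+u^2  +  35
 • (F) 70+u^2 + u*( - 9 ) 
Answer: B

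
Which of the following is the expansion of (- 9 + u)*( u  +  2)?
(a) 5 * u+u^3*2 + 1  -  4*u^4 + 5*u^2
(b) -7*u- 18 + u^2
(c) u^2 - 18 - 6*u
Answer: b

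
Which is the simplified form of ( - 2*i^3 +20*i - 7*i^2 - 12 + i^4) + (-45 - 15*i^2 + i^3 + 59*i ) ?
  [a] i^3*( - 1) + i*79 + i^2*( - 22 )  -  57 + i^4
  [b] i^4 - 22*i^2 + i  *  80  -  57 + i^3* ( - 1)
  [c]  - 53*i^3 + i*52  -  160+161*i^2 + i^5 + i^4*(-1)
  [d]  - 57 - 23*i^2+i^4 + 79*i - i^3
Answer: a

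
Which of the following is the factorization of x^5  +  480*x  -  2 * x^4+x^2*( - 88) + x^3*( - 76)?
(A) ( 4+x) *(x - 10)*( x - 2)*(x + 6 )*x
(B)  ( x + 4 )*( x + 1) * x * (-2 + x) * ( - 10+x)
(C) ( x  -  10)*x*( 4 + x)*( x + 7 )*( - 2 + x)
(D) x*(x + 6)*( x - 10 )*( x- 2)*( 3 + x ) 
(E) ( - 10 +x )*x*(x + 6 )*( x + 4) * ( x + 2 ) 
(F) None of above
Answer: A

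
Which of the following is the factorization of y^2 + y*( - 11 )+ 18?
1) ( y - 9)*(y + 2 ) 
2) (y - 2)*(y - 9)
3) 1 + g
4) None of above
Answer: 2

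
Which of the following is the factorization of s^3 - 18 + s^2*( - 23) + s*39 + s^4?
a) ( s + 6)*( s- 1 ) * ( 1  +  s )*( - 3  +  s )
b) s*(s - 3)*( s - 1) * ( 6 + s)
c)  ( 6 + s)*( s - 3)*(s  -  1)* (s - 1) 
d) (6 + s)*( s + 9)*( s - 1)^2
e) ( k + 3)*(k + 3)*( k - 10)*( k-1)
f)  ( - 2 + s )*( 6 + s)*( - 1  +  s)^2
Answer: c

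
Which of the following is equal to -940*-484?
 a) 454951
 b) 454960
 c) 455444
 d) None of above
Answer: b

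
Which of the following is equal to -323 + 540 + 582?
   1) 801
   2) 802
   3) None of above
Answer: 3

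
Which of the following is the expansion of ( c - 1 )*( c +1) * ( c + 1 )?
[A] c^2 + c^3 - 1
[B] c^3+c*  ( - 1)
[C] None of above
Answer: C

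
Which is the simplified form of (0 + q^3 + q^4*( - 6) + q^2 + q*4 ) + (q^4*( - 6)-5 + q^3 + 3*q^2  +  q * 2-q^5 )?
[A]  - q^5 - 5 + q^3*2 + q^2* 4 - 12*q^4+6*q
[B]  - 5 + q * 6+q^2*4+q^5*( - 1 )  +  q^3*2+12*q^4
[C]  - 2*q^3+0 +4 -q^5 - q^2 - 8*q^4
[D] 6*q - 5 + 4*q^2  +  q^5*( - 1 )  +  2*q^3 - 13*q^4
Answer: A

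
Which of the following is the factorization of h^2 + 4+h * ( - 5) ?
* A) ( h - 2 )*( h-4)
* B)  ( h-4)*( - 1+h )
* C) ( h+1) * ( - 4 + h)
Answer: B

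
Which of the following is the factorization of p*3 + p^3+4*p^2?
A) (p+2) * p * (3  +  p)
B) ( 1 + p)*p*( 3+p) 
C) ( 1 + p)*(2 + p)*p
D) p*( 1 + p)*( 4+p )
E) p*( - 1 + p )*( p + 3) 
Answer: B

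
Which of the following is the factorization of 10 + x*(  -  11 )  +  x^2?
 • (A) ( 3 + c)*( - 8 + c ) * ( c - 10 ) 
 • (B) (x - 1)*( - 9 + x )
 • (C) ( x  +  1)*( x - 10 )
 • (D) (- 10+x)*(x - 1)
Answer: D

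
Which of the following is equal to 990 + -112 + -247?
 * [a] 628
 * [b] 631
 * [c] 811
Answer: b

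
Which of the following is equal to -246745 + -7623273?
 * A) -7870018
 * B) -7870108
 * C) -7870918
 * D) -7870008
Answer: A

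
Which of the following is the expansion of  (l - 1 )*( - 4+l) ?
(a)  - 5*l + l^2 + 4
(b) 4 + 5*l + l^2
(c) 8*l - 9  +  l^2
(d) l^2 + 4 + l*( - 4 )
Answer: a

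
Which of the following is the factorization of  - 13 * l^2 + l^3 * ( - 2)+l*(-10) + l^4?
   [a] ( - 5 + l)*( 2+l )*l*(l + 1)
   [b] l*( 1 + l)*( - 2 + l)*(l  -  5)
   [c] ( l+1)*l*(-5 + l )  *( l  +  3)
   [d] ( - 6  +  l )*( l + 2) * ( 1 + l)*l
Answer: a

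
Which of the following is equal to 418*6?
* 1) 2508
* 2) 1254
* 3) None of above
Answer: 1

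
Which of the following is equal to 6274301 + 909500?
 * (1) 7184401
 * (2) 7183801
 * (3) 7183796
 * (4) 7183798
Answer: 2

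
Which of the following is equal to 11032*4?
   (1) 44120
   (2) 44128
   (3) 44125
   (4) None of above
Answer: 2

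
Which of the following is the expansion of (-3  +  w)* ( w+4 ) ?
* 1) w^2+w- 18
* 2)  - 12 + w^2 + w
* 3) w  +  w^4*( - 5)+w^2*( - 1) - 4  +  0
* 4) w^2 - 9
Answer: 2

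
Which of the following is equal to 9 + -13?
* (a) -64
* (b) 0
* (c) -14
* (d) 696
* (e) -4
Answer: e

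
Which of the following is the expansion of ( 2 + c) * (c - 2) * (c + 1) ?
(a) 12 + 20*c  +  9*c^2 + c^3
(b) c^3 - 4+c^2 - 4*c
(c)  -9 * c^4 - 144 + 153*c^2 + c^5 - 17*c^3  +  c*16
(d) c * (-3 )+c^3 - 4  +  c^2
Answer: b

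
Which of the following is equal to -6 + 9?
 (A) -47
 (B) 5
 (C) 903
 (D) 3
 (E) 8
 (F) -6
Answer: D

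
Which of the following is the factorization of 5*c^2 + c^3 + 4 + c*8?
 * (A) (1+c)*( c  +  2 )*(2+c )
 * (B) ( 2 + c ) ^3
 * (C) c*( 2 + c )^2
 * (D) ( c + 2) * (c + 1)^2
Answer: A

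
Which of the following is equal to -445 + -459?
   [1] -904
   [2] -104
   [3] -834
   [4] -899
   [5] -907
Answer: 1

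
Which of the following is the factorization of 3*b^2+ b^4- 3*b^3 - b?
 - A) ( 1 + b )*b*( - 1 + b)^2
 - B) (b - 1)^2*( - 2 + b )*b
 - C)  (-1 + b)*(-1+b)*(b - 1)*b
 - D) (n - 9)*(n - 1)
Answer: C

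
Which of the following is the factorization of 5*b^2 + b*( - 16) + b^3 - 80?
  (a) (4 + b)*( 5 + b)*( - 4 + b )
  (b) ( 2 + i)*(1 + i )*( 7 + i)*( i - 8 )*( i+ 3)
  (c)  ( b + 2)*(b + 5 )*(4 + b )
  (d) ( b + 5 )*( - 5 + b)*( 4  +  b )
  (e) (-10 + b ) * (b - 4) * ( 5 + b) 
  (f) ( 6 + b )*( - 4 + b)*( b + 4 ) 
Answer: a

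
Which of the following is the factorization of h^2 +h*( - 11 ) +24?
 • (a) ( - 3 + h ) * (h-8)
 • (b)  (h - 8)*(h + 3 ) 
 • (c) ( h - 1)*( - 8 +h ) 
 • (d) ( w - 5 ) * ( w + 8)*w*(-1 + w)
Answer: a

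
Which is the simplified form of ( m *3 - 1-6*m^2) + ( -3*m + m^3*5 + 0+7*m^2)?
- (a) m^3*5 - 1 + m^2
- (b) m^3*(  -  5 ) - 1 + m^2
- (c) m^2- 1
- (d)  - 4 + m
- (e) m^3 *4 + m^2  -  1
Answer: a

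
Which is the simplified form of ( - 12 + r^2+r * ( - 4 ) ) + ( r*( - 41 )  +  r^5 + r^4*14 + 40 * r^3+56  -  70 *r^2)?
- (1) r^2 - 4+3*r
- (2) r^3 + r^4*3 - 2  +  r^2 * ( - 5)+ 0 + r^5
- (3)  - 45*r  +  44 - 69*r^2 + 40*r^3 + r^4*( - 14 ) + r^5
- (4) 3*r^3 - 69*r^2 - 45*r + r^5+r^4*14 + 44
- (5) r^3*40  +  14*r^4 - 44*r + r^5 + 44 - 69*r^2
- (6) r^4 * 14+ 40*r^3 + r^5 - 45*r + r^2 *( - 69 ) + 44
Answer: 6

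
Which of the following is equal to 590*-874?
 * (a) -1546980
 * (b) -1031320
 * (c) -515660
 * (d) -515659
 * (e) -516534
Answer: c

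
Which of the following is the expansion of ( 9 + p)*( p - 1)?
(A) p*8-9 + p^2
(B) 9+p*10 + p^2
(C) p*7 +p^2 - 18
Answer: A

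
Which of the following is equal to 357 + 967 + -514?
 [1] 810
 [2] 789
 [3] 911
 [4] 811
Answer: 1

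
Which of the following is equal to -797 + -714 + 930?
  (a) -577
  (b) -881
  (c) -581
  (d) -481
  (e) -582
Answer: c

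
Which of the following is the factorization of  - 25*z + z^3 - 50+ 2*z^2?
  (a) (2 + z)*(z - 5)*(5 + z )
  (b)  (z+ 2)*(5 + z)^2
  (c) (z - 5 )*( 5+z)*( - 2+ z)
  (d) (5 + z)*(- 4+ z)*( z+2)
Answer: a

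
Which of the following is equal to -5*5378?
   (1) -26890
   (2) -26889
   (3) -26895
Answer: 1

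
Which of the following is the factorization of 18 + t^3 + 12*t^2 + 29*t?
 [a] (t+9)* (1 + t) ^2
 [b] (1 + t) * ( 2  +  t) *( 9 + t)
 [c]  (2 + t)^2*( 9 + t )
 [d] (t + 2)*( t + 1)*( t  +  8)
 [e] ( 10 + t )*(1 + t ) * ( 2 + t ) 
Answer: b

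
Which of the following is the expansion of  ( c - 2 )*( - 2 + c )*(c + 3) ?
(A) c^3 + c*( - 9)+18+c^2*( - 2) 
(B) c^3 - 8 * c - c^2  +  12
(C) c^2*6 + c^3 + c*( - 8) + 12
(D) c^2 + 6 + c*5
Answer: B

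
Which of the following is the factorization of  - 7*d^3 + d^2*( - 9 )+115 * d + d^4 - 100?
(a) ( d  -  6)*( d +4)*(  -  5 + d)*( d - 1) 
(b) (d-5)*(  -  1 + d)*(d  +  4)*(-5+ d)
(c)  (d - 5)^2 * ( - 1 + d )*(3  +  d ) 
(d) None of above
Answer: b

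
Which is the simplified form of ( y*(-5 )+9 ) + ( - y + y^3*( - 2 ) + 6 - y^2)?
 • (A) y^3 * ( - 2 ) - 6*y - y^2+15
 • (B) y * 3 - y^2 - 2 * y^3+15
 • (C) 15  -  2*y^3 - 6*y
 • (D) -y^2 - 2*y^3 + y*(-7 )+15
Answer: A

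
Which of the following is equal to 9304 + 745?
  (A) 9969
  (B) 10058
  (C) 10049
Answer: C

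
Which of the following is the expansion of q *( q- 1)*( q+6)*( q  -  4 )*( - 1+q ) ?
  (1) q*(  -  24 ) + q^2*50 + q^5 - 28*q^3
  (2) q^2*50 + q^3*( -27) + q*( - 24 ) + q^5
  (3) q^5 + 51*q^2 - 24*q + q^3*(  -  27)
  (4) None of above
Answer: 2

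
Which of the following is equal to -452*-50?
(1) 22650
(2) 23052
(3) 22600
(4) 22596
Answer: 3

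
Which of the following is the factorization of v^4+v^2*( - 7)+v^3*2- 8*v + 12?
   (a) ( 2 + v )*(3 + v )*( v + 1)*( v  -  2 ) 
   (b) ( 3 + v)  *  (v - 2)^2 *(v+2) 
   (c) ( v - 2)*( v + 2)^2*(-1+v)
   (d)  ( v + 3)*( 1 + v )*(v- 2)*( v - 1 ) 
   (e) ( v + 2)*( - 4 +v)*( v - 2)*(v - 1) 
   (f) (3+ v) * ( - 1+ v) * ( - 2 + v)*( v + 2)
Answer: f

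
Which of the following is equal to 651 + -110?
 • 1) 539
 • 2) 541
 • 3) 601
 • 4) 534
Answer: 2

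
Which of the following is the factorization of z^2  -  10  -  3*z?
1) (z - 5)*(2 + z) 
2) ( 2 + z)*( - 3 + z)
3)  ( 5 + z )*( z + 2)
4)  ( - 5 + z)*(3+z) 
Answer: 1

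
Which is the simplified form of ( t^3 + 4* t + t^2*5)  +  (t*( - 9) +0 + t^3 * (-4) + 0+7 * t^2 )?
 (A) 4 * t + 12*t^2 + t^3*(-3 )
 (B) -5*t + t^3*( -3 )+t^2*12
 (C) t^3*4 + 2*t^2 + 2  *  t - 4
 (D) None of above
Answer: B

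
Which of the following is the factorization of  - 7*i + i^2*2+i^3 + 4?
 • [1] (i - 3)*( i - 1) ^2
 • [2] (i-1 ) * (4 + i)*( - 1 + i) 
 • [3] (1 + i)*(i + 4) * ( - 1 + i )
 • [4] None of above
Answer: 2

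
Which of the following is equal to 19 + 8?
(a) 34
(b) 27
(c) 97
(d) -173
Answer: b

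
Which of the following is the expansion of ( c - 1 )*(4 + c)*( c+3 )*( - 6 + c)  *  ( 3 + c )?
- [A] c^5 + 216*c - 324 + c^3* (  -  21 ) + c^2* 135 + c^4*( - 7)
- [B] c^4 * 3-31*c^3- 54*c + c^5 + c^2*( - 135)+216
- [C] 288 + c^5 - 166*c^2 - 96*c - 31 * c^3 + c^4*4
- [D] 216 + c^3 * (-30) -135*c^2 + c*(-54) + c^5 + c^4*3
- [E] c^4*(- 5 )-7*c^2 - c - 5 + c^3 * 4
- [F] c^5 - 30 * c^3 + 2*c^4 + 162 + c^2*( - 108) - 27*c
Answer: B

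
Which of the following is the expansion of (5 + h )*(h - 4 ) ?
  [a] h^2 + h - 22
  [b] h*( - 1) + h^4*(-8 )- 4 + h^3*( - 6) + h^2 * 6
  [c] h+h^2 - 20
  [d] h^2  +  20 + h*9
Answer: c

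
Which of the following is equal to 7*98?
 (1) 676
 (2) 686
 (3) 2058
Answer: 2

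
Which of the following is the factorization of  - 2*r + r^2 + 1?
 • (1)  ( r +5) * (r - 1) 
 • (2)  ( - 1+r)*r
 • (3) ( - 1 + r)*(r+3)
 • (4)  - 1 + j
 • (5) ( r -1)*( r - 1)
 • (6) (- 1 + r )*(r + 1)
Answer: 5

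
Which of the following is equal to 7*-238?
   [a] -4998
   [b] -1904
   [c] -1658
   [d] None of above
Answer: d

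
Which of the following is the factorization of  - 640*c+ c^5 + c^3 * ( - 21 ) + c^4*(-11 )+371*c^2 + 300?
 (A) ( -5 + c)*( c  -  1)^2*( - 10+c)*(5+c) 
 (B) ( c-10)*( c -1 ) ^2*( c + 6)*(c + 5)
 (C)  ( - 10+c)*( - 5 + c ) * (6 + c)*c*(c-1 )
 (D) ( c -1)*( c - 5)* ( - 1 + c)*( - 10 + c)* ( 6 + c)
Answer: D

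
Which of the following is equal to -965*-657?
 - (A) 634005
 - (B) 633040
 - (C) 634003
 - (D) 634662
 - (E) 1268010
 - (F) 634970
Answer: A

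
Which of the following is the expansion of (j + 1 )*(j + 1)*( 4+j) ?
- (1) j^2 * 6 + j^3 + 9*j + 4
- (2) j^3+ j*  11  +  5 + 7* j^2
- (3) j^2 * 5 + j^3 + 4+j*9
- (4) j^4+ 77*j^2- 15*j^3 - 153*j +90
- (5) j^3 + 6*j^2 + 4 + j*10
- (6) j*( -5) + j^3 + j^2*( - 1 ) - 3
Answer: 1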